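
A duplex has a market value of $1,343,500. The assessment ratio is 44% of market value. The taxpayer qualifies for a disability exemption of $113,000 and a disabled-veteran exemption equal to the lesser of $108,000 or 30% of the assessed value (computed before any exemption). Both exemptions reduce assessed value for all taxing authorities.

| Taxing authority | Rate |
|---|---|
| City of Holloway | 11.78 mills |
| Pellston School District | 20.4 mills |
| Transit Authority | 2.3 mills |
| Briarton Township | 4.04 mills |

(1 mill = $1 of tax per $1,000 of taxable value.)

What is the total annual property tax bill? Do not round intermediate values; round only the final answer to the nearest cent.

$14,257.79

Assessed value = $1,343,500 × 0.44 = $591,140
Disabled-veteran exemption = min($108,000, 30% × $591,140) = min($108,000, $177,342) = $108,000 (dollar cap binds)
Taxable value = $591,140 − $113,000 − $108,000 = $370,140
City of Holloway: $370,140 × 0.01178 = $4,360.2492
Pellston School District: $370,140 × 0.0204 = $7,550.856
Transit Authority: $370,140 × 0.0023 = $851.322
Briarton Township: $370,140 × 0.00404 = $1,495.3656
Total = $14,257.7928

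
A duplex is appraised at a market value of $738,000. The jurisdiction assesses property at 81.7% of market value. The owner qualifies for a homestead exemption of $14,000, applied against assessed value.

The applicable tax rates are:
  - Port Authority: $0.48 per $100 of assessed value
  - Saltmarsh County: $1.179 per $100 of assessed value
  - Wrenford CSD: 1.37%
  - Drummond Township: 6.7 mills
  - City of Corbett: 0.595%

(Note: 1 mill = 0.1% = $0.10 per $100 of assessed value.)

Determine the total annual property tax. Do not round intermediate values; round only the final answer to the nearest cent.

$25,289.34

Assessed value = $738,000 × 0.817 = $602,946
Taxable value = $602,946 − $14,000 = $588,946
Port Authority: $588,946 × 0.0048 = $2,826.9408
Saltmarsh County: $588,946 × 0.01179 = $6,943.67334
Wrenford CSD: $588,946 × 0.0137 = $8,068.5602
Drummond Township: $588,946 × 0.0067 = $3,945.9382
City of Corbett: $588,946 × 0.00595 = $3,504.2287
Total = $25,289.34124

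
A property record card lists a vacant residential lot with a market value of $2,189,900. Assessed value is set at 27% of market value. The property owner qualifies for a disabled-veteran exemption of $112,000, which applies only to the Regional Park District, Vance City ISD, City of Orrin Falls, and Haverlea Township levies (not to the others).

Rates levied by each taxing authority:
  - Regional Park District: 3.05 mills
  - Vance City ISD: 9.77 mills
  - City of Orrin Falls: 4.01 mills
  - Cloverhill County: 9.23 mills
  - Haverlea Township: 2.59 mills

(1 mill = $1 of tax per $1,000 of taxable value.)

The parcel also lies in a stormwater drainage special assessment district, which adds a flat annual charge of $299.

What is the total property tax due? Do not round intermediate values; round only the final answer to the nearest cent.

$15,063.93

Assessed value = $2,189,900 × 0.27 = $591,273
Regional Park District: ($591,273 − $112,000) × 0.00305 = $479,273 × 0.00305 = $1,461.78265
Vance City ISD: ($591,273 − $112,000) × 0.00977 = $479,273 × 0.00977 = $4,682.49721
City of Orrin Falls: ($591,273 − $112,000) × 0.00401 = $479,273 × 0.00401 = $1,921.88473
Cloverhill County: $591,273 × 0.00923 = $5,457.44979
Haverlea Township: ($591,273 − $112,000) × 0.00259 = $479,273 × 0.00259 = $1,241.31707
Levies subtotal = $14,764.93145
Total = $14,764.93145 + $299 = $15,063.93145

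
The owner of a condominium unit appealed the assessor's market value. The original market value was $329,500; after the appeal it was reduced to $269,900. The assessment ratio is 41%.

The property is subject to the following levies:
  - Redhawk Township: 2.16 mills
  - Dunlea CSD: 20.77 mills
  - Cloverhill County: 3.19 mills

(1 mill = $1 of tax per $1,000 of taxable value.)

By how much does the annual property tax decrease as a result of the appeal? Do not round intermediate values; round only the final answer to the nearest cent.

Old assessed value = $329,500 × 0.41 = $135,095
New assessed value = $269,900 × 0.41 = $110,659
Combined rate = 0.00216 + 0.02077 + 0.00319 = 0.02612
Old tax = $135,095 × 0.02612 = $3,528.6814
New tax = $110,659 × 0.02612 = $2,890.41308
Reduction = $3,528.6814 − $2,890.41308 = $638.26832

$638.27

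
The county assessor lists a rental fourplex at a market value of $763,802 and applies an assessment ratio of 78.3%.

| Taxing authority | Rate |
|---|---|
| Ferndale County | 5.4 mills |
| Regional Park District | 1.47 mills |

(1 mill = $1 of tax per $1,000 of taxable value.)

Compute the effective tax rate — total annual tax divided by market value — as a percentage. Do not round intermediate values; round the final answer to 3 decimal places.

Assessed value = $763,802 × 0.783 = $598,056.966
Ferndale County: $598,056.966 × 0.0054 = $3,229.5076164
Regional Park District: $598,056.966 × 0.00147 = $879.14374002
Total tax = $4,108.65135642
Effective rate = $4,108.65135642 ÷ $763,802 = 0.538% of market value

0.538%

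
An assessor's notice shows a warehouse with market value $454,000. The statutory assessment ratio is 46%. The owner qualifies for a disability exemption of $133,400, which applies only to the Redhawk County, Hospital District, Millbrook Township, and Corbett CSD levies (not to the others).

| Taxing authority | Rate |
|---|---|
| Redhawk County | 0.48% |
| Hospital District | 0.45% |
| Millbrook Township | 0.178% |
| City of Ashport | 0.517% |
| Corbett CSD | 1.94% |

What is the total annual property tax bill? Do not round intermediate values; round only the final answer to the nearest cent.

Assessed value = $454,000 × 0.46 = $208,840
Redhawk County: ($208,840 − $133,400) × 0.0048 = $75,440 × 0.0048 = $362.112
Hospital District: ($208,840 − $133,400) × 0.0045 = $75,440 × 0.0045 = $339.48
Millbrook Township: ($208,840 − $133,400) × 0.00178 = $75,440 × 0.00178 = $134.2832
City of Ashport: $208,840 × 0.00517 = $1,079.7028
Corbett CSD: ($208,840 − $133,400) × 0.0194 = $75,440 × 0.0194 = $1,463.536
Total = $3,379.114

$3,379.11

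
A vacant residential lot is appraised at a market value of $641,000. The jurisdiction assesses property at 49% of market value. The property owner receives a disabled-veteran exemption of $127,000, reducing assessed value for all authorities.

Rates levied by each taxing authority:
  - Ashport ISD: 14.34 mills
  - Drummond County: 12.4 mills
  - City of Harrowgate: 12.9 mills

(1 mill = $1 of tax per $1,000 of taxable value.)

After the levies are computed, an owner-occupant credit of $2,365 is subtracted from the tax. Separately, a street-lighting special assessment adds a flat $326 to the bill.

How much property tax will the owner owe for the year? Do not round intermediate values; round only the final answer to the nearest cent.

$5,377.25

Assessed value = $641,000 × 0.49 = $314,090
Taxable value = $314,090 − $127,000 = $187,090
Ashport ISD: $187,090 × 0.01434 = $2,682.8706
Drummond County: $187,090 × 0.0124 = $2,319.916
City of Harrowgate: $187,090 × 0.0129 = $2,413.461
Levies subtotal = $7,416.2476
After credit = $7,416.2476 − $2,365 = $5,051.2476
Total = $5,051.2476 + $326 = $5,377.2476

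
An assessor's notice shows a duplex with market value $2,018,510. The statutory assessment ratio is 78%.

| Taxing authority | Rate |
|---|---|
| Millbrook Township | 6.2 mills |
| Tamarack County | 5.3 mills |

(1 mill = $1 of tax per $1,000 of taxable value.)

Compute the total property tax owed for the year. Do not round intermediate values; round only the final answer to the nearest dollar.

$18,106

Assessed value = $2,018,510 × 0.78 = $1,574,437.8
Millbrook Township: $1,574,437.8 × 0.0062 = $9,761.51436
Tamarack County: $1,574,437.8 × 0.0053 = $8,344.52034
Total = $9,761.51436 + $8,344.52034 = $18,106.0347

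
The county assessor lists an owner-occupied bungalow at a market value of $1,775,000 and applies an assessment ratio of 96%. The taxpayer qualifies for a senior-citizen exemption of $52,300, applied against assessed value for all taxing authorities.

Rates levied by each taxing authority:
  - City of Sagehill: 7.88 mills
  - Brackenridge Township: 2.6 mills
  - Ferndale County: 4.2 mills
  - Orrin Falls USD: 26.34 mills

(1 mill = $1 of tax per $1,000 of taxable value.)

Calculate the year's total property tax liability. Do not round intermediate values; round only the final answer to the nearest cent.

Assessed value = $1,775,000 × 0.96 = $1,704,000
Taxable value = $1,704,000 − $52,300 = $1,651,700
City of Sagehill: $1,651,700 × 0.00788 = $13,015.396
Brackenridge Township: $1,651,700 × 0.0026 = $4,294.42
Ferndale County: $1,651,700 × 0.0042 = $6,937.14
Orrin Falls USD: $1,651,700 × 0.02634 = $43,505.778
Total = $13,015.396 + $4,294.42 + $6,937.14 + $43,505.778 = $67,752.734

$67,752.73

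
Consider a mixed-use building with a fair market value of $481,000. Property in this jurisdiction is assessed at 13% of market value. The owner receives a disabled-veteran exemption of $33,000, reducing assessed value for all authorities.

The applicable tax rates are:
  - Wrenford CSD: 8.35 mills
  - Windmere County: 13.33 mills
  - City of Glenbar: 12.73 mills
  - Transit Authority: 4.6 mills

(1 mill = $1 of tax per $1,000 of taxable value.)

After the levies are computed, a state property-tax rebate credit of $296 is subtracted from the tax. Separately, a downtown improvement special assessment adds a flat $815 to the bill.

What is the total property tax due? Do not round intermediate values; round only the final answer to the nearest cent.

$1,670.97

Assessed value = $481,000 × 0.13 = $62,530
Taxable value = $62,530 − $33,000 = $29,530
Wrenford CSD: $29,530 × 0.00835 = $246.5755
Windmere County: $29,530 × 0.01333 = $393.6349
City of Glenbar: $29,530 × 0.01273 = $375.9169
Transit Authority: $29,530 × 0.0046 = $135.838
Levies subtotal = $1,151.9653
After credit = $1,151.9653 − $296 = $855.9653
Total = $855.9653 + $815 = $1,670.9653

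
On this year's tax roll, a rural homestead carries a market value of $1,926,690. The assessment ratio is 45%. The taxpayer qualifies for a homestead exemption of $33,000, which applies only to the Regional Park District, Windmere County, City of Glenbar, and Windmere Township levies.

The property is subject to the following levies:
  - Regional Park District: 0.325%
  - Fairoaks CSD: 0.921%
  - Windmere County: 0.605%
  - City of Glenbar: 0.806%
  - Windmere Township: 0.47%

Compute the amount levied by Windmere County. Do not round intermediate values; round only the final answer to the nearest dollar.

Assessed value = $1,926,690 × 0.45 = $867,010.5
Windmere County taxable value = $867,010.5 − $33,000 = $834,010.5
Windmere County levy = $834,010.5 × 0.00605 = $5,045.763525

$5,046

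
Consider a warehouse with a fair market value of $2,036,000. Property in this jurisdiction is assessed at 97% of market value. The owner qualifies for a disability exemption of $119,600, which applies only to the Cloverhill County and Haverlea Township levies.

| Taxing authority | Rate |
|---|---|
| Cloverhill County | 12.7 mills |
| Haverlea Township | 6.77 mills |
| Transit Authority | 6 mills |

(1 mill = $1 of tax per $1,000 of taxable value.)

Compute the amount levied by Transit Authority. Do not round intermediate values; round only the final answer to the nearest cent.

$11,849.52

Assessed value = $2,036,000 × 0.97 = $1,974,920
Transit Authority taxable value = $1,974,920 (exemption does not apply)
Transit Authority levy = $1,974,920 × 0.006 = $11,849.52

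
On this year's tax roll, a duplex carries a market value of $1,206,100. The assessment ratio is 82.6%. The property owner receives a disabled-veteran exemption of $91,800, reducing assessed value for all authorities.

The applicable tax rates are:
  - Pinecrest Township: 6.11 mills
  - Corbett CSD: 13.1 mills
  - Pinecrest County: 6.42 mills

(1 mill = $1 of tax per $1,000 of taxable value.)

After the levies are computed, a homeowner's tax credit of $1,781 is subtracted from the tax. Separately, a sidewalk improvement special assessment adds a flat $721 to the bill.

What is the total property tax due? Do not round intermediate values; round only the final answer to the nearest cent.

$22,120.76

Assessed value = $1,206,100 × 0.826 = $996,238.6
Taxable value = $996,238.6 − $91,800 = $904,438.6
Pinecrest Township: $904,438.6 × 0.00611 = $5,526.119846
Corbett CSD: $904,438.6 × 0.0131 = $11,848.14566
Pinecrest County: $904,438.6 × 0.00642 = $5,806.495812
Levies subtotal = $23,180.761318
After credit = $23,180.761318 − $1,781 = $21,399.761318
Total = $21,399.761318 + $721 = $22,120.761318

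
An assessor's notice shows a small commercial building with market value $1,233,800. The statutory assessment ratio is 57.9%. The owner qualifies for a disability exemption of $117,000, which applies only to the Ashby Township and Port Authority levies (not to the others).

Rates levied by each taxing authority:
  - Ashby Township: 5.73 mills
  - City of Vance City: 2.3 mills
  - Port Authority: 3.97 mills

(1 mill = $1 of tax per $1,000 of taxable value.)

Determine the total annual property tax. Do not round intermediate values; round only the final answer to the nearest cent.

Assessed value = $1,233,800 × 0.579 = $714,370.2
Ashby Township: ($714,370.2 − $117,000) × 0.00573 = $597,370.2 × 0.00573 = $3,422.931246
City of Vance City: $714,370.2 × 0.0023 = $1,643.05146
Port Authority: ($714,370.2 − $117,000) × 0.00397 = $597,370.2 × 0.00397 = $2,371.559694
Total = $7,437.5424

$7,437.54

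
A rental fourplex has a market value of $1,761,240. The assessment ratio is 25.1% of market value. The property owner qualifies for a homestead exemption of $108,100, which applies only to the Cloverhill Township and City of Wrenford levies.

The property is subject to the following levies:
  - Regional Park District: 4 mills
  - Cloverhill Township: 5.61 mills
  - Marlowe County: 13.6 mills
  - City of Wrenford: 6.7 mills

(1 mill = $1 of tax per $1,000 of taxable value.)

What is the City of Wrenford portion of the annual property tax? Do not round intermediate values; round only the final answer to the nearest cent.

Assessed value = $1,761,240 × 0.251 = $442,071.24
City of Wrenford taxable value = $442,071.24 − $108,100 = $333,971.24
City of Wrenford levy = $333,971.24 × 0.0067 = $2,237.607308

$2,237.61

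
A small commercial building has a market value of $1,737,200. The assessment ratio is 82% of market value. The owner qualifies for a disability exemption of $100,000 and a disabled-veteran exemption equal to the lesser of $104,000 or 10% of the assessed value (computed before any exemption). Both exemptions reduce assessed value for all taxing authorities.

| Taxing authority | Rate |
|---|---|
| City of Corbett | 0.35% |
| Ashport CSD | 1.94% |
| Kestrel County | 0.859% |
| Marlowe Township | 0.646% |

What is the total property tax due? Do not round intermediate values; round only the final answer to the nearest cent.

Assessed value = $1,737,200 × 0.82 = $1,424,504
Disabled-veteran exemption = min($104,000, 10% × $1,424,504) = min($104,000, $142,450.4) = $104,000 (dollar cap binds)
Taxable value = $1,424,504 − $100,000 − $104,000 = $1,220,504
City of Corbett: $1,220,504 × 0.0035 = $4,271.764
Ashport CSD: $1,220,504 × 0.0194 = $23,677.7776
Kestrel County: $1,220,504 × 0.00859 = $10,484.12936
Marlowe Township: $1,220,504 × 0.00646 = $7,884.45584
Total = $46,318.1268

$46,318.13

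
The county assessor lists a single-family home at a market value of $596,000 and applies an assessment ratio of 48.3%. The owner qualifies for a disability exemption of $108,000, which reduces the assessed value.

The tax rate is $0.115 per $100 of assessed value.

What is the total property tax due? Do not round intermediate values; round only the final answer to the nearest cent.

$206.85

Assessed value = $596,000 × 0.483 = $287,868
Taxable value = $287,868 − $108,000 = $179,868
Tax = $179,868 × 0.00115 = $206.8482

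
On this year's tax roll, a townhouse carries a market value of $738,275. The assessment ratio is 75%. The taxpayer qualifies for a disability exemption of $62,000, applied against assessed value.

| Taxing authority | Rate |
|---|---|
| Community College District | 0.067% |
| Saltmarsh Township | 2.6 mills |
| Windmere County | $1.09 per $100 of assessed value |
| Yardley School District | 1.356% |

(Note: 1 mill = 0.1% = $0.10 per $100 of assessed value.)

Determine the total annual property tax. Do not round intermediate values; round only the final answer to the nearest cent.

$13,635.01

Assessed value = $738,275 × 0.75 = $553,706.25
Taxable value = $553,706.25 − $62,000 = $491,706.25
Community College District: $491,706.25 × 0.00067 = $329.4431875
Saltmarsh Township: $491,706.25 × 0.0026 = $1,278.43625
Windmere County: $491,706.25 × 0.0109 = $5,359.598125
Yardley School District: $491,706.25 × 0.01356 = $6,667.53675
Total = $13,635.0143125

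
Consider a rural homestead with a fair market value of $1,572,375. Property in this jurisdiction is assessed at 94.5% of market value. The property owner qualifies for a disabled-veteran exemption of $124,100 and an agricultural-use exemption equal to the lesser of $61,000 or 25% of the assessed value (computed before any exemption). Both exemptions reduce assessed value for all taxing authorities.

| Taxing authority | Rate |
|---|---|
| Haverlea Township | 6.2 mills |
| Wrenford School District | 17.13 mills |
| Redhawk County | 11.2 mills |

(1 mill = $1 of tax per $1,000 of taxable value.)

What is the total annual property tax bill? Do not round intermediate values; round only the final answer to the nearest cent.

Assessed value = $1,572,375 × 0.945 = $1,485,894.375
Agricultural-use exemption = min($61,000, 25% × $1,485,894.375) = min($61,000, $371,473.59375) = $61,000 (dollar cap binds)
Taxable value = $1,485,894.375 − $124,100 − $61,000 = $1,300,794.375
Haverlea Township: $1,300,794.375 × 0.0062 = $8,064.925125
Wrenford School District: $1,300,794.375 × 0.01713 = $22,282.60764375
Redhawk County: $1,300,794.375 × 0.0112 = $14,568.897
Total = $44,916.42976875

$44,916.43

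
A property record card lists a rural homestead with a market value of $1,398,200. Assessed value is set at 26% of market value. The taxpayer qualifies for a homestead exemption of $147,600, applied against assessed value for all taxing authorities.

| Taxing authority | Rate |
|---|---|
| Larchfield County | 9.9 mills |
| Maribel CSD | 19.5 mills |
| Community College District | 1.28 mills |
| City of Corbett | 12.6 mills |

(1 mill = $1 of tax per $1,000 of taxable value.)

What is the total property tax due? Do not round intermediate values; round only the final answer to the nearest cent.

$9,345.54

Assessed value = $1,398,200 × 0.26 = $363,532
Taxable value = $363,532 − $147,600 = $215,932
Larchfield County: $215,932 × 0.0099 = $2,137.7268
Maribel CSD: $215,932 × 0.0195 = $4,210.674
Community College District: $215,932 × 0.00128 = $276.39296
City of Corbett: $215,932 × 0.0126 = $2,720.7432
Total = $2,137.7268 + $4,210.674 + $276.39296 + $2,720.7432 = $9,345.53696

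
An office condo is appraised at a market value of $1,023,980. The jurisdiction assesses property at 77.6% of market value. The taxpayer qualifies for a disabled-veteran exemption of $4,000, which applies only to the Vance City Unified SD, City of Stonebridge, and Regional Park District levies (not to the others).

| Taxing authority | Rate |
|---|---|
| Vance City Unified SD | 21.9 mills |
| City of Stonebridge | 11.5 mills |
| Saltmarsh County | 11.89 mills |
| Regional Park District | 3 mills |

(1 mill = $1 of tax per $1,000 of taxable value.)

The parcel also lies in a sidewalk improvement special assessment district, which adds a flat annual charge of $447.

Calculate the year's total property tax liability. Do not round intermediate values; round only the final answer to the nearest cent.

$38,673.04

Assessed value = $1,023,980 × 0.776 = $794,608.48
Vance City Unified SD: ($794,608.48 − $4,000) × 0.0219 = $790,608.48 × 0.0219 = $17,314.325712
City of Stonebridge: ($794,608.48 − $4,000) × 0.0115 = $790,608.48 × 0.0115 = $9,091.99752
Saltmarsh County: $794,608.48 × 0.01189 = $9,447.8948272
Regional Park District: ($794,608.48 − $4,000) × 0.003 = $790,608.48 × 0.003 = $2,371.82544
Levies subtotal = $38,226.0434992
Total = $38,226.0434992 + $447 = $38,673.0434992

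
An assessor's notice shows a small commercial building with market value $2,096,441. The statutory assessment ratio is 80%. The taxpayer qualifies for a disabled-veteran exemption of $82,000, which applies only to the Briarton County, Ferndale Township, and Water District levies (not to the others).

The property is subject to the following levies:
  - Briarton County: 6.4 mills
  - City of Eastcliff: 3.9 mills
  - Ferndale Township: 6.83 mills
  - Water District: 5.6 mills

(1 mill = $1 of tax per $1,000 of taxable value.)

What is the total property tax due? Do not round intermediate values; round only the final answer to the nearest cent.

Assessed value = $2,096,441 × 0.8 = $1,677,152.8
Briarton County: ($1,677,152.8 − $82,000) × 0.0064 = $1,595,152.8 × 0.0064 = $10,208.97792
City of Eastcliff: $1,677,152.8 × 0.0039 = $6,540.89592
Ferndale Township: ($1,677,152.8 − $82,000) × 0.00683 = $1,595,152.8 × 0.00683 = $10,894.893624
Water District: ($1,677,152.8 − $82,000) × 0.0056 = $1,595,152.8 × 0.0056 = $8,932.85568
Total = $36,577.623144

$36,577.62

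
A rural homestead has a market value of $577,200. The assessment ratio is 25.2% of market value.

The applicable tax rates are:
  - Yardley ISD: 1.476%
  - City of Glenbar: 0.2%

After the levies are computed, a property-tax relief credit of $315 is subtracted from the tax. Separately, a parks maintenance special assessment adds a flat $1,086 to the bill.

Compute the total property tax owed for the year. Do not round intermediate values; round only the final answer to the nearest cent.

$3,208.82

Assessed value = $577,200 × 0.252 = $145,454.4
Yardley ISD: $145,454.4 × 0.01476 = $2,146.906944
City of Glenbar: $145,454.4 × 0.002 = $290.9088
Levies subtotal = $2,437.815744
After credit = $2,437.815744 − $315 = $2,122.815744
Total = $2,122.815744 + $1,086 = $3,208.815744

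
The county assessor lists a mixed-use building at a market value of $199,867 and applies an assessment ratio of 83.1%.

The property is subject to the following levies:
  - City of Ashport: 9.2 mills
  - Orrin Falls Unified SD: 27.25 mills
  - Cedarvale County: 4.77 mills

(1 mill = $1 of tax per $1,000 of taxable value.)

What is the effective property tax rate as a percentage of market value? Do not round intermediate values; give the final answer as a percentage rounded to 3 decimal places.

3.425%

Assessed value = $199,867 × 0.831 = $166,089.477
City of Ashport: $166,089.477 × 0.0092 = $1,528.0231884
Orrin Falls Unified SD: $166,089.477 × 0.02725 = $4,525.93824825
Cedarvale County: $166,089.477 × 0.00477 = $792.24680529
Total tax = $6,846.20824194
Effective rate = $6,846.20824194 ÷ $199,867 = 3.425% of market value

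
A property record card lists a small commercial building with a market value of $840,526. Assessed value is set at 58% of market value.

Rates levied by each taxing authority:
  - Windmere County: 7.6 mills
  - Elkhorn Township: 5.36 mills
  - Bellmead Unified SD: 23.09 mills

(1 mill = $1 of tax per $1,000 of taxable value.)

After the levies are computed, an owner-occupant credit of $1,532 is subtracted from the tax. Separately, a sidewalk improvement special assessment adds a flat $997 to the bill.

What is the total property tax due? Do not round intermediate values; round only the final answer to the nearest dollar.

Assessed value = $840,526 × 0.58 = $487,505.08
Windmere County: $487,505.08 × 0.0076 = $3,705.038608
Elkhorn Township: $487,505.08 × 0.00536 = $2,613.0272288
Bellmead Unified SD: $487,505.08 × 0.02309 = $11,256.4922972
Levies subtotal = $17,574.558134
After credit = $17,574.558134 − $1,532 = $16,042.558134
Total = $16,042.558134 + $997 = $17,039.558134

$17,040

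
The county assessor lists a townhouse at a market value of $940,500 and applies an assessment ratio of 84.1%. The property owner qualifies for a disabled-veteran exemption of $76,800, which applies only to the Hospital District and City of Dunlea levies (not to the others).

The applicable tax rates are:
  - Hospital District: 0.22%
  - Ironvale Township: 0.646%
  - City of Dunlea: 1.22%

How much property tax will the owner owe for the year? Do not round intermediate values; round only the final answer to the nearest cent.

Assessed value = $940,500 × 0.841 = $790,960.5
Hospital District: ($790,960.5 − $76,800) × 0.0022 = $714,160.5 × 0.0022 = $1,571.1531
Ironvale Township: $790,960.5 × 0.00646 = $5,109.60483
City of Dunlea: ($790,960.5 − $76,800) × 0.0122 = $714,160.5 × 0.0122 = $8,712.7581
Total = $15,393.51603

$15,393.52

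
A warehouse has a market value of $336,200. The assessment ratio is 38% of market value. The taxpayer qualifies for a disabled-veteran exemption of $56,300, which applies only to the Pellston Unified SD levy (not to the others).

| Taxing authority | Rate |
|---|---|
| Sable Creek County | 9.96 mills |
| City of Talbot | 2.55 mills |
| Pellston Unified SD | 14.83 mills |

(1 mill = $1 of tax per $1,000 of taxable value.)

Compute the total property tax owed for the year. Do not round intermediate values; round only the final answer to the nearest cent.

Assessed value = $336,200 × 0.38 = $127,756
Sable Creek County: $127,756 × 0.00996 = $1,272.44976
City of Talbot: $127,756 × 0.00255 = $325.7778
Pellston Unified SD: ($127,756 − $56,300) × 0.01483 = $71,456 × 0.01483 = $1,059.69248
Total = $2,657.92004

$2,657.92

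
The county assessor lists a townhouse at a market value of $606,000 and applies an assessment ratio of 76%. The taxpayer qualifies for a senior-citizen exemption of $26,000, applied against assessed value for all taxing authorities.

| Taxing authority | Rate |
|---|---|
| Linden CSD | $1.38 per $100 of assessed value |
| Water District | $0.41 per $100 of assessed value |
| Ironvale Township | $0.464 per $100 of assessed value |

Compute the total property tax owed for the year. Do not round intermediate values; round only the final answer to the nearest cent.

$9,794.98

Assessed value = $606,000 × 0.76 = $460,560
Taxable value = $460,560 − $26,000 = $434,560
Linden CSD: $434,560 × 0.0138 = $5,996.928
Water District: $434,560 × 0.0041 = $1,781.696
Ironvale Township: $434,560 × 0.00464 = $2,016.3584
Total = $5,996.928 + $1,781.696 + $2,016.3584 = $9,794.9824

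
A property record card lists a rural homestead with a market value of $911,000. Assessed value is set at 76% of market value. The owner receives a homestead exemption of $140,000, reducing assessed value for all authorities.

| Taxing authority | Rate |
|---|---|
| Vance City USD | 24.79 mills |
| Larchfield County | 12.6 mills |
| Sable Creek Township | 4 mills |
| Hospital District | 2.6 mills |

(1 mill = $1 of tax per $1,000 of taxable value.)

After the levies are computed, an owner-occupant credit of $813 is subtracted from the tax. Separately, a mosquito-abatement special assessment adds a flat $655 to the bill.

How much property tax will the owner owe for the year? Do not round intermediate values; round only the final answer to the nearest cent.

Assessed value = $911,000 × 0.76 = $692,360
Taxable value = $692,360 − $140,000 = $552,360
Vance City USD: $552,360 × 0.02479 = $13,693.0044
Larchfield County: $552,360 × 0.0126 = $6,959.736
Sable Creek Township: $552,360 × 0.004 = $2,209.44
Hospital District: $552,360 × 0.0026 = $1,436.136
Levies subtotal = $24,298.3164
After credit = $24,298.3164 − $813 = $23,485.3164
Total = $23,485.3164 + $655 = $24,140.3164

$24,140.32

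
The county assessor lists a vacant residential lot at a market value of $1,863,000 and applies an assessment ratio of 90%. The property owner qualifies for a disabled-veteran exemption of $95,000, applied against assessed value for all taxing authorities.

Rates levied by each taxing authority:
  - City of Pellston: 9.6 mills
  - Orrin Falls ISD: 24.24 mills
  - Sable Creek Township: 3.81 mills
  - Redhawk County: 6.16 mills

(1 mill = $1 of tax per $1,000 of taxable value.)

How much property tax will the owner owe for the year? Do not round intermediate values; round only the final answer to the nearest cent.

$69,294.28

Assessed value = $1,863,000 × 0.9 = $1,676,700
Taxable value = $1,676,700 − $95,000 = $1,581,700
City of Pellston: $1,581,700 × 0.0096 = $15,184.32
Orrin Falls ISD: $1,581,700 × 0.02424 = $38,340.408
Sable Creek Township: $1,581,700 × 0.00381 = $6,026.277
Redhawk County: $1,581,700 × 0.00616 = $9,743.272
Total = $15,184.32 + $38,340.408 + $6,026.277 + $9,743.272 = $69,294.277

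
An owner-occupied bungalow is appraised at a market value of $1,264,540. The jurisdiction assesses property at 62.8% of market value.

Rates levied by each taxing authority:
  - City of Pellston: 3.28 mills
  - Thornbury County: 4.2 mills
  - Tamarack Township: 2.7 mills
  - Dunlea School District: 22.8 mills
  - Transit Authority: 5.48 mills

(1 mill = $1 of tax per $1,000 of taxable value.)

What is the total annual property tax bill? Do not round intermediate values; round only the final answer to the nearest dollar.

$30,542

Assessed value = $1,264,540 × 0.628 = $794,131.12
City of Pellston: $794,131.12 × 0.00328 = $2,604.7500736
Thornbury County: $794,131.12 × 0.0042 = $3,335.350704
Tamarack Township: $794,131.12 × 0.0027 = $2,144.154024
Dunlea School District: $794,131.12 × 0.0228 = $18,106.189536
Transit Authority: $794,131.12 × 0.00548 = $4,351.8385376
Total = $2,604.7500736 + $3,335.350704 + $2,144.154024 + $18,106.189536 + $4,351.8385376 = $30,542.2828752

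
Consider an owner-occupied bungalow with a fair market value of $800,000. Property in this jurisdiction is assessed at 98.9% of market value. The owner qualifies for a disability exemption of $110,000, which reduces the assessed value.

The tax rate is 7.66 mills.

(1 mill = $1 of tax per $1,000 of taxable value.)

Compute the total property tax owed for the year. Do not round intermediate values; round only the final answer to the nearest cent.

$5,217.99

Assessed value = $800,000 × 0.989 = $791,200
Taxable value = $791,200 − $110,000 = $681,200
Tax = $681,200 × 0.00766 = $5,217.992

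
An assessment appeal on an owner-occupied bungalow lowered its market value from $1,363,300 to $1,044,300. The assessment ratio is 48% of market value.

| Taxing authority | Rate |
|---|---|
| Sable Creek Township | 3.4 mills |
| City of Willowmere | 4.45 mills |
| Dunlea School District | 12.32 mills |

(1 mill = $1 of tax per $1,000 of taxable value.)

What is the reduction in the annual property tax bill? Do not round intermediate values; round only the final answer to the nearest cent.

$3,088.43

Old assessed value = $1,363,300 × 0.48 = $654,384
New assessed value = $1,044,300 × 0.48 = $501,264
Combined rate = 0.0034 + 0.00445 + 0.01232 = 0.02017
Old tax = $654,384 × 0.02017 = $13,198.92528
New tax = $501,264 × 0.02017 = $10,110.49488
Reduction = $13,198.92528 − $10,110.49488 = $3,088.4304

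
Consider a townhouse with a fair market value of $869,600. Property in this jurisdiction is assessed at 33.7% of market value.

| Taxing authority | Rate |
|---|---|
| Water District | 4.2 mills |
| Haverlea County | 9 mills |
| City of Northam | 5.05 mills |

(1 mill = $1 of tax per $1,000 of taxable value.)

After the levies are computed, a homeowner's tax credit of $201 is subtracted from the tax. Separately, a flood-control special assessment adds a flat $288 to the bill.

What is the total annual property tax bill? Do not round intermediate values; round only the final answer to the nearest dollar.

$5,435

Assessed value = $869,600 × 0.337 = $293,055.2
Water District: $293,055.2 × 0.0042 = $1,230.83184
Haverlea County: $293,055.2 × 0.009 = $2,637.4968
City of Northam: $293,055.2 × 0.00505 = $1,479.92876
Levies subtotal = $5,348.2574
After credit = $5,348.2574 − $201 = $5,147.2574
Total = $5,147.2574 + $288 = $5,435.2574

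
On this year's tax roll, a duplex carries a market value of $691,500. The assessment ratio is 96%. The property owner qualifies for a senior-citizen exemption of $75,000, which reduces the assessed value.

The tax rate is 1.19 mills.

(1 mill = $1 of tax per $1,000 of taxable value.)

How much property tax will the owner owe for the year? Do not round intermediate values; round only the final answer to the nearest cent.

Assessed value = $691,500 × 0.96 = $663,840
Taxable value = $663,840 − $75,000 = $588,840
Tax = $588,840 × 0.00119 = $700.7196

$700.72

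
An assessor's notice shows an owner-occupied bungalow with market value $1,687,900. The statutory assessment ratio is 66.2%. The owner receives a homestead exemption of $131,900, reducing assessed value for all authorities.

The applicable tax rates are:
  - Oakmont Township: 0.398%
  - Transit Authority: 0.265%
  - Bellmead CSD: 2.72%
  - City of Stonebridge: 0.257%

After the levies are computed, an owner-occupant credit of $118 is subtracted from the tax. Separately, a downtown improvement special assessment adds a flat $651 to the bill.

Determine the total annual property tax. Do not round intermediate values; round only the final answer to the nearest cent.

$36,404.83

Assessed value = $1,687,900 × 0.662 = $1,117,389.8
Taxable value = $1,117,389.8 − $131,900 = $985,489.8
Oakmont Township: $985,489.8 × 0.00398 = $3,922.249404
Transit Authority: $985,489.8 × 0.00265 = $2,611.54797
Bellmead CSD: $985,489.8 × 0.0272 = $26,805.32256
City of Stonebridge: $985,489.8 × 0.00257 = $2,532.708786
Levies subtotal = $35,871.82872
After credit = $35,871.82872 − $118 = $35,753.82872
Total = $35,753.82872 + $651 = $36,404.82872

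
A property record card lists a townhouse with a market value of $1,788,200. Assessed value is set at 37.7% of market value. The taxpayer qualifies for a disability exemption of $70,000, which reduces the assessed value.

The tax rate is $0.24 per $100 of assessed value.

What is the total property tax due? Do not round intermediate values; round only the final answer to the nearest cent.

$1,449.96

Assessed value = $1,788,200 × 0.377 = $674,151.4
Taxable value = $674,151.4 − $70,000 = $604,151.4
Tax = $604,151.4 × 0.0024 = $1,449.96336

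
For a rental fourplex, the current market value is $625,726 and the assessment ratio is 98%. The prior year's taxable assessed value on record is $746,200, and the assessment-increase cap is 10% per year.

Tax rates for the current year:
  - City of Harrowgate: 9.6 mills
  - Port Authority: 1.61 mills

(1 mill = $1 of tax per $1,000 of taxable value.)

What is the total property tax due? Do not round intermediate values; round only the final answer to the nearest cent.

$6,874.10

Uncapped assessed value = $625,726 × 0.98 = $613,211.48
Cap limit = $746,200 × 1.1 = $820,820
Taxable assessed value = min($613,211.48, $820,820) = $613,211.48 (cap does not bind)
City of Harrowgate: $613,211.48 × 0.0096 = $5,886.830208
Port Authority: $613,211.48 × 0.00161 = $987.2704828
Total = $6,874.1006908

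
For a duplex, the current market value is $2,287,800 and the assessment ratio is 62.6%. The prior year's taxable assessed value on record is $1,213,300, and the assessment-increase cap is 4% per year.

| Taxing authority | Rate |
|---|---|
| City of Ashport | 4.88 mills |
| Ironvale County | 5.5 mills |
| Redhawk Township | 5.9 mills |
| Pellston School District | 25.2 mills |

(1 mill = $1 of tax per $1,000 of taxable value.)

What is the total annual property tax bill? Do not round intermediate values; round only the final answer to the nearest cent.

Uncapped assessed value = $2,287,800 × 0.626 = $1,432,162.8
Cap limit = $1,213,300 × 1.04 = $1,261,832
Taxable assessed value = min($1,432,162.8, $1,261,832) = $1,261,832 (cap binds)
City of Ashport: $1,261,832 × 0.00488 = $6,157.74016
Ironvale County: $1,261,832 × 0.0055 = $6,940.076
Redhawk Township: $1,261,832 × 0.0059 = $7,444.8088
Pellston School District: $1,261,832 × 0.0252 = $31,798.1664
Total = $52,340.79136

$52,340.79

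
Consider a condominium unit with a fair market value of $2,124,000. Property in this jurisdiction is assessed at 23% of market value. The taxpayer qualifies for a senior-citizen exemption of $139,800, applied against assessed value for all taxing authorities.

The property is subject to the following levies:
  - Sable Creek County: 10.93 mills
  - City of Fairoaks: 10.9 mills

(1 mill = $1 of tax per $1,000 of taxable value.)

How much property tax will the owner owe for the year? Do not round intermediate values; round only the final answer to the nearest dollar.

Assessed value = $2,124,000 × 0.23 = $488,520
Taxable value = $488,520 − $139,800 = $348,720
Sable Creek County: $348,720 × 0.01093 = $3,811.5096
City of Fairoaks: $348,720 × 0.0109 = $3,801.048
Total = $3,811.5096 + $3,801.048 = $7,612.5576

$7,613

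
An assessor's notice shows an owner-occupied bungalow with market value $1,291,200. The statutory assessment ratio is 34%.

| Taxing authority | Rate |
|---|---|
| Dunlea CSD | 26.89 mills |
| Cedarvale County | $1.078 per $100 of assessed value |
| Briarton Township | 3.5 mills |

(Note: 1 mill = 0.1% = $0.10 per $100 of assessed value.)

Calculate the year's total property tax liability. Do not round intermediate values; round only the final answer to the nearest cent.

Assessed value = $1,291,200 × 0.34 = $439,008
Dunlea CSD: $439,008 × 0.02689 = $11,804.92512
Cedarvale County: $439,008 × 0.01078 = $4,732.50624
Briarton Township: $439,008 × 0.0035 = $1,536.528
Total = $18,073.95936

$18,073.96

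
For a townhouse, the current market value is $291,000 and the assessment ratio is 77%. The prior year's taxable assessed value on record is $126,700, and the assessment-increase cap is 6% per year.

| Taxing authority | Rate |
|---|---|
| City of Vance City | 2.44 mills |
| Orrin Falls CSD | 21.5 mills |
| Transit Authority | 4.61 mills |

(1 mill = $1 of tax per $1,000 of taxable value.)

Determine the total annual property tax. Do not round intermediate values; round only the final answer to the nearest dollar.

Uncapped assessed value = $291,000 × 0.77 = $224,070
Cap limit = $126,700 × 1.06 = $134,302
Taxable assessed value = min($224,070, $134,302) = $134,302 (cap binds)
City of Vance City: $134,302 × 0.00244 = $327.69688
Orrin Falls CSD: $134,302 × 0.0215 = $2,887.493
Transit Authority: $134,302 × 0.00461 = $619.13222
Total = $3,834.3221

$3,834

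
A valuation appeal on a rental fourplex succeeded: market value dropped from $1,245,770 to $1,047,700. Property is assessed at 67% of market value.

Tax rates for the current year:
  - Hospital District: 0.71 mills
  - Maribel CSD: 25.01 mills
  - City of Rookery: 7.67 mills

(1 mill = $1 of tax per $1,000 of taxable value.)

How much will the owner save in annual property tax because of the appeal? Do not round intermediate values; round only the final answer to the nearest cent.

Old assessed value = $1,245,770 × 0.67 = $834,665.9
New assessed value = $1,047,700 × 0.67 = $701,959
Combined rate = 0.00071 + 0.02501 + 0.00767 = 0.03339
Old tax = $834,665.9 × 0.03339 = $27,869.494401
New tax = $701,959 × 0.03339 = $23,438.41101
Reduction = $27,869.494401 − $23,438.41101 = $4,431.083391

$4,431.08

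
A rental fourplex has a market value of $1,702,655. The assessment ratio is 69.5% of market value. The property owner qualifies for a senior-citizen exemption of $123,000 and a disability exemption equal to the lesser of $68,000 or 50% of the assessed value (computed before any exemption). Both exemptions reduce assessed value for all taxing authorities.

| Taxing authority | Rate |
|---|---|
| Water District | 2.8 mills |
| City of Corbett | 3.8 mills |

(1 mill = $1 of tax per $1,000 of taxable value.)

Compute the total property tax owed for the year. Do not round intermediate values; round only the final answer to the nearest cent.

Assessed value = $1,702,655 × 0.695 = $1,183,345.225
Disability exemption = min($68,000, 50% × $1,183,345.225) = min($68,000, $591,672.6125) = $68,000 (dollar cap binds)
Taxable value = $1,183,345.225 − $123,000 − $68,000 = $992,345.225
Water District: $992,345.225 × 0.0028 = $2,778.56663
City of Corbett: $992,345.225 × 0.0038 = $3,770.911855
Total = $6,549.478485

$6,549.48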